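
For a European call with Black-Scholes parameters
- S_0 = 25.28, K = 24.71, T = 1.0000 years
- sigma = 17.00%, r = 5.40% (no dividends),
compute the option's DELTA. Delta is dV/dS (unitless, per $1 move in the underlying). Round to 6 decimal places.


d1 = 0.5367973487; d2 = 0.3667973487
phi(d1) = 0.3454130851; exp(-qT) = 1.0000000000; exp(-rT) = 0.9474321065
N(d1) = 0.7042961984
Delta = exp(-qT) * N(d1) = 1.0000000000 * 0.7042961984 = 0.704296

Answer: Delta = 0.704296


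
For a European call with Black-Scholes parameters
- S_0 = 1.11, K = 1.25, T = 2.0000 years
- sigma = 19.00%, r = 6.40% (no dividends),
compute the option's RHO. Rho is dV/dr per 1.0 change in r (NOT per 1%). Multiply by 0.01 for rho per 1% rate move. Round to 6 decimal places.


d1 = 0.1686504158; d2 = -0.1000501611
phi(d1) = 0.3933088828; exp(-qT) = 1.0000000000; exp(-rT) = 0.8798533791
N(d2) = 0.4601522512
Rho = K*T*exp(-rT)*N(d2) = 1.2500 * 2.0000 * 0.8798533791 * 0.4601522512 = 1.012166

Answer: Rho = 1.012166


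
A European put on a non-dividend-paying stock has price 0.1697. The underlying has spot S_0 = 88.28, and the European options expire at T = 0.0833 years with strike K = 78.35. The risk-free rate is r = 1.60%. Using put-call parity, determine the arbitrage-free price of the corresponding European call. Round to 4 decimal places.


Answer: Call price = 10.2041

Derivation:
Put-call parity: C - P = S_0 * exp(-qT) - K * exp(-rT).
S_0 * exp(-qT) = 88.2800 * 1.00000000 = 88.28000000
K * exp(-rT) = 78.3500 * 0.99866809 = 78.24564468
C = P + S*exp(-qT) - K*exp(-rT)
C = 0.1697 + 88.28000000 - 78.24564468 = 10.2041


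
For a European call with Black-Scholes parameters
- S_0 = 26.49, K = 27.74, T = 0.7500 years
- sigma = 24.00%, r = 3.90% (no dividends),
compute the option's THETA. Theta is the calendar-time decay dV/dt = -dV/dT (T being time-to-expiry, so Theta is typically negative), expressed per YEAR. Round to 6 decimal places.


d1 = 0.0228144212; d2 = -0.1850316757
phi(d1) = 0.3988384696; exp(-qT) = 1.0000000000; exp(-rT) = 0.9711736407
Theta = -S*exp(-qT)*phi(d1)*sigma/(2*sqrt(T)) - r*K*exp(-rT)*N(d2) + q*S*exp(-qT)*N(d1)
N(d1) = 0.5091008477; N(d2) = 0.4266020954; sqrt(T) = 0.8660254038
Term 1 = -26.4900 * 1.0000000000 * 0.3988384696 * 0.2400 / (2 * 0.8660254038) = -1.4639613591
Term 2 = -0.0390 * 27.7400 * 0.9711736407 * 0.4266020954 = -0.4482196937
Term 3 = 0 (no dividend yield, q = 0)
Theta = -1.4639613591 + (-0.4482196937) + (0.0000000000) = -1.912181

Answer: Theta = -1.912181


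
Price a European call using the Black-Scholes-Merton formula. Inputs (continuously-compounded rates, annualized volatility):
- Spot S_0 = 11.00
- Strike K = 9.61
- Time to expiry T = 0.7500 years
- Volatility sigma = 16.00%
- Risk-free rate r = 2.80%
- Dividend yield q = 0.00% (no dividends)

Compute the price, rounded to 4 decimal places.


Answer: Price = 1.6813

Derivation:
d1 = (ln(S/K) + (r - q + 0.5*sigma^2) * T) / (sigma * sqrt(T)) = 1.19577215
d2 = d1 - sigma * sqrt(T) = 1.05720809
exp(-rT) = 0.97921896; exp(-qT) = 1.00000000
C = S_0 * exp(-qT) * N(d1) - K * exp(-rT) * N(d2)
N(d1) = 0.88410726; N(d2) = 0.85479169
C = 11.0000 * 1.00000000 * 0.88410726 - 9.6100 * 0.97921896 * 0.85479169 = 1.6813


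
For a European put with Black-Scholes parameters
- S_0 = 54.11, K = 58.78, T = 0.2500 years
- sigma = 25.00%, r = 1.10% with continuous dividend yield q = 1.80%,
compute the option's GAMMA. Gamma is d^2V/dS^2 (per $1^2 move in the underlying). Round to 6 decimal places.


Answer: Gamma = 0.048637

Derivation:
d1 = -0.6137611947; d2 = -0.7387611947
phi(d1) = 0.3304532985; exp(-qT) = 0.9955101098; exp(-rT) = 0.9972537778
Gamma = exp(-qT) * phi(d1) / (S * sigma * sqrt(T)) = 0.9955101098 * 0.3304532985 / (54.1100 * 0.2500 * 0.5000000000) = 0.048637


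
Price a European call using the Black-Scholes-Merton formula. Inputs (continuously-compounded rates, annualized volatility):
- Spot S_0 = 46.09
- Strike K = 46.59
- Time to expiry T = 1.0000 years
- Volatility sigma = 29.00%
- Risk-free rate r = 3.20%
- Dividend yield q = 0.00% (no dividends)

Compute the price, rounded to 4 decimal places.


Answer: Price = 5.7555

Derivation:
d1 = (ln(S/K) + (r - q + 0.5*sigma^2) * T) / (sigma * sqrt(T)) = 0.21813821
d2 = d1 - sigma * sqrt(T) = -0.07186179
exp(-rT) = 0.96850658; exp(-qT) = 1.00000000
C = S_0 * exp(-qT) * N(d1) - K * exp(-rT) * N(d2)
N(d1) = 0.58633929; N(d2) = 0.47135595
C = 46.0900 * 1.00000000 * 0.58633929 - 46.5900 * 0.96850658 * 0.47135595 = 5.7555


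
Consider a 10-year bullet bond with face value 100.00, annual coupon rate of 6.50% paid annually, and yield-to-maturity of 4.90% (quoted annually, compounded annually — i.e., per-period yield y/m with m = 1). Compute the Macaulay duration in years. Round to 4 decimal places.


Answer: Macaulay duration = 7.8046 years

Derivation:
Coupon per period c = face * coupon_rate / m = 6.500000
Periods per year m = 1; per-period yield y/m = 0.049000
Number of cashflows N = 10
Cashflows (t years, CF_t, discount factor 1/(1+y/m)^(m*t), PV):
  t = 1.0000: CF_t = 6.500000, DF = 0.953289, PV = 6.196378
  t = 2.0000: CF_t = 6.500000, DF = 0.908760, PV = 5.906938
  t = 3.0000: CF_t = 6.500000, DF = 0.866310, PV = 5.631018
  t = 4.0000: CF_t = 6.500000, DF = 0.825844, PV = 5.367986
  t = 5.0000: CF_t = 6.500000, DF = 0.787268, PV = 5.117242
  t = 6.0000: CF_t = 6.500000, DF = 0.750494, PV = 4.878209
  t = 7.0000: CF_t = 6.500000, DF = 0.715437, PV = 4.650342
  t = 8.0000: CF_t = 6.500000, DF = 0.682018, PV = 4.433120
  t = 9.0000: CF_t = 6.500000, DF = 0.650161, PV = 4.226043
  t = 10.0000: CF_t = 106.500000, DF = 0.619791, PV = 66.007719
Price P = sum_t PV_t = 112.414995
Macaulay numerator sum_t t * PV_t:
  t * PV_t at t = 1.0000: 6.196378
  t * PV_t at t = 2.0000: 11.813875
  t * PV_t at t = 3.0000: 16.893053
  t * PV_t at t = 4.0000: 21.471945
  t * PV_t at t = 5.0000: 25.586208
  t * PV_t at t = 6.0000: 29.269256
  t * PV_t at t = 7.0000: 32.552397
  t * PV_t at t = 8.0000: 35.464957
  t * PV_t at t = 9.0000: 38.034391
  t * PV_t at t = 10.0000: 660.077191
Macaulay duration D = (sum_t t * PV_t) / P = 877.359651 / 112.414995 = 7.804650


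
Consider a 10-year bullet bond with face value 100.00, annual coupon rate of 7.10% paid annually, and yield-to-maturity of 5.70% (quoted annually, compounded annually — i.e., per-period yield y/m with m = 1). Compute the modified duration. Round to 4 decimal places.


Coupon per period c = face * coupon_rate / m = 7.100000
Periods per year m = 1; per-period yield y/m = 0.057000
Number of cashflows N = 10
Cashflows (t years, CF_t, discount factor 1/(1+y/m)^(m*t), PV):
  t = 1.0000: CF_t = 7.100000, DF = 0.946074, PV = 6.717124
  t = 2.0000: CF_t = 7.100000, DF = 0.895056, PV = 6.354895
  t = 3.0000: CF_t = 7.100000, DF = 0.846789, PV = 6.012200
  t = 4.0000: CF_t = 7.100000, DF = 0.801125, PV = 5.687984
  t = 5.0000: CF_t = 7.100000, DF = 0.757923, PV = 5.381253
  t = 6.0000: CF_t = 7.100000, DF = 0.717051, PV = 5.091062
  t = 7.0000: CF_t = 7.100000, DF = 0.678383, PV = 4.816521
  t = 8.0000: CF_t = 7.100000, DF = 0.641801, PV = 4.556784
  t = 9.0000: CF_t = 7.100000, DF = 0.607191, PV = 4.311054
  t = 10.0000: CF_t = 107.100000, DF = 0.574447, PV = 61.523297
Price P = sum_t PV_t = 110.452174
First compute Macaulay numerator sum_t t * PV_t:
  t * PV_t at t = 1.0000: 6.717124
  t * PV_t at t = 2.0000: 12.709790
  t * PV_t at t = 3.0000: 18.036599
  t * PV_t at t = 4.0000: 22.751938
  t * PV_t at t = 5.0000: 26.906265
  t * PV_t at t = 6.0000: 30.546375
  t * PV_t at t = 7.0000: 33.715645
  t * PV_t at t = 8.0000: 36.454273
  t * PV_t at t = 9.0000: 38.799486
  t * PV_t at t = 10.0000: 615.232965
Macaulay duration D = 841.870459 / 110.452174 = 7.622036
Modified duration = D / (1 + y/m) = 7.622036 / (1 + 0.057000) = 7.211009

Answer: Modified duration = 7.2110


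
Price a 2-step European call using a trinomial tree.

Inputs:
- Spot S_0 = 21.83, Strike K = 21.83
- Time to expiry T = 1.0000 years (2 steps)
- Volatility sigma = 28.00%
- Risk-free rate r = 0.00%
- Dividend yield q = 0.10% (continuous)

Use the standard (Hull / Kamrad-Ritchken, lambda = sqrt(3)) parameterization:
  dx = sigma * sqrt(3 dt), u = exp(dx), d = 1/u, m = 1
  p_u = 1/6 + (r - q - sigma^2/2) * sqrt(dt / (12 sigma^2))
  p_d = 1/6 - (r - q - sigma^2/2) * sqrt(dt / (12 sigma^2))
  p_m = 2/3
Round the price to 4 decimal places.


dt = T/N = 0.500000; dx = sigma*sqrt(3*dt) = 0.342929
u = exp(dx) = 1.409068; d = 1/u = 0.709689
p_u = 0.137360, p_m = 0.666667, p_d = 0.195973
Discount per step: exp(-r*dt) = 1.000000
Stock lattice S(k, j) with j the centered position index:
  k=0: S(0,+0) = 21.8300
  k=1: S(1,-1) = 15.4925; S(1,+0) = 21.8300; S(1,+1) = 30.7600
  k=2: S(2,-2) = 10.9949; S(2,-1) = 15.4925; S(2,+0) = 21.8300; S(2,+1) = 30.7600; S(2,+2) = 43.3429
Terminal payoffs V(N, j) = max(S_T - K, 0):
  V(2,-2) = 0.000000; V(2,-1) = 0.000000; V(2,+0) = 0.000000; V(2,+1) = 8.929957; V(2,+2) = 21.512874
Backward induction: V(k, j) = exp(-r*dt) * [p_u * V(k+1, j+1) + p_m * V(k+1, j) + p_d * V(k+1, j-1)]
  V(1,-1) = exp(-r*dt) * [p_u*0.000000 + p_m*0.000000 + p_d*0.000000] = 0.000000
  V(1,+0) = exp(-r*dt) * [p_u*8.929957 + p_m*0.000000 + p_d*0.000000] = 1.226621
  V(1,+1) = exp(-r*dt) * [p_u*21.512874 + p_m*8.929957 + p_d*0.000000] = 8.908319
  V(0,+0) = exp(-r*dt) * [p_u*8.908319 + p_m*1.226621 + p_d*0.000000] = 2.041397

Answer: Price = V(0,0) = 2.0414


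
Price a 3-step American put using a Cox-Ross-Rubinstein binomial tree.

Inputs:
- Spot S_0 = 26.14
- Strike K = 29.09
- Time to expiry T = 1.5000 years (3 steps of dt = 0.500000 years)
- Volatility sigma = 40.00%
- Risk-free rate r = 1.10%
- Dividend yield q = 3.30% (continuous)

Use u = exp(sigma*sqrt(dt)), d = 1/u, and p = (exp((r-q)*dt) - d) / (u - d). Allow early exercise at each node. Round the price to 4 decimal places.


dt = T/N = 0.500000
u = exp(sigma*sqrt(dt)) = 1.326896; d = 1/u = 0.753638
p = (exp((r-q)*dt) - d) / (u - d) = 0.410674
Discount per step: exp(-r*dt) = 0.994515
Stock lattice S(k, i) with i counting down-moves:
  k=0: S(0,0) = 26.1400
  k=1: S(1,0) = 34.6851; S(1,1) = 19.7001
  k=2: S(2,0) = 46.0235; S(2,1) = 26.1400; S(2,2) = 14.8468
  k=3: S(3,0) = 61.0684; S(3,1) = 34.6851; S(3,2) = 19.7001; S(3,3) = 11.1891
Terminal payoffs V(N, i) = max(K - S_T, 0):
  V(3,0) = 0.000000; V(3,1) = 0.000000; V(3,2) = 9.389894; V(3,3) = 17.900917
Backward induction: V(k, i) = exp(-r*dt) * [p * V(k+1, i) + (1-p) * V(k+1, i+1)]; then take max(V_cont, immediate exercise) for American.
  V(2,0) = exp(-r*dt) * [p*0.000000 + (1-p)*0.000000] = 0.000000; exercise = 0.000000; V(2,0) = max -> 0.000000
  V(2,1) = exp(-r*dt) * [p*0.000000 + (1-p)*9.389894] = 5.503361; exercise = 2.950000; V(2,1) = max -> 5.503361
  V(2,2) = exp(-r*dt) * [p*9.389894 + (1-p)*17.900917] = 14.326651; exercise = 14.243246; V(2,2) = max -> 14.326651
  V(1,0) = exp(-r*dt) * [p*0.000000 + (1-p)*5.503361] = 3.225487; exercise = 0.000000; V(1,0) = max -> 3.225487
  V(1,1) = exp(-r*dt) * [p*5.503361 + (1-p)*14.326651] = 10.644453; exercise = 9.389894; V(1,1) = max -> 10.644453
  V(0,0) = exp(-r*dt) * [p*3.225487 + (1-p)*10.644453] = 7.556007; exercise = 2.950000; V(0,0) = max -> 7.556007

Answer: Price = V(0,0) = 7.5560


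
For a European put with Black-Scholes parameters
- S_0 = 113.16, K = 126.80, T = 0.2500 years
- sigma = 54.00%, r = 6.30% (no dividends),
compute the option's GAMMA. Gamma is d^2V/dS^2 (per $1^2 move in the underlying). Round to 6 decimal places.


d1 = -0.2281788725; d2 = -0.4981788725
phi(d1) = 0.3886907137; exp(-qT) = 1.0000000000; exp(-rT) = 0.9843733826
Gamma = exp(-qT) * phi(d1) / (S * sigma * sqrt(T)) = 1.0000000000 * 0.3886907137 / (113.1600 * 0.5400 * 0.5000000000) = 0.012722

Answer: Gamma = 0.012722


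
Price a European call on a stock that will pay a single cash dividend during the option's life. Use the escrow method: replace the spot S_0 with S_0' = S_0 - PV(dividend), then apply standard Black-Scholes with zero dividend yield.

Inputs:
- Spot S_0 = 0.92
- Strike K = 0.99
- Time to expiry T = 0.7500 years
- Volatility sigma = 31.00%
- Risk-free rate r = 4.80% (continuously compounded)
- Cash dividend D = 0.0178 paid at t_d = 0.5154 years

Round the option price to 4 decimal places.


Answer: Price = 0.0752

Derivation:
PV(D) = D * exp(-r * t_d) = 0.0178 * 0.97556431 = 0.01736504
S_0' = S_0 - PV(D) = 0.9200 - 0.01736504 = 0.90263496
d1 = (ln(S_0'/K) + (r + sigma^2/2)*T) / (sigma*sqrt(T)) = -0.07579763
d2 = d1 - sigma*sqrt(T) = -0.34426551
exp(-rT) = 0.96464029
N(d1) = 0.46979005; N(d2) = 0.36532331
C = S_0' * N(d1) - K * exp(-rT) * N(d2) = 0.90263496 * 0.46979005 - 0.9900 * 0.96464029 * 0.36532331 = 0.0752


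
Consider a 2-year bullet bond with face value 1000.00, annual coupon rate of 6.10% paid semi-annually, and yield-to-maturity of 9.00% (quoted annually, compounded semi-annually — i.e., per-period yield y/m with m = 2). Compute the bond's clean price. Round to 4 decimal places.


Coupon per period c = face * coupon_rate / m = 30.500000
Periods per year m = 2; per-period yield y/m = 0.045000
Number of cashflows N = 4
Cashflows (t years, CF_t, discount factor 1/(1+y/m)^(m*t), PV):
  t = 0.5000: CF_t = 30.500000, DF = 0.956938, PV = 29.186603
  t = 1.0000: CF_t = 30.500000, DF = 0.915730, PV = 27.929764
  t = 1.5000: CF_t = 30.500000, DF = 0.876297, PV = 26.727046
  t = 2.0000: CF_t = 1030.500000, DF = 0.838561, PV = 864.137465
Price P = sum_t PV_t = 947.980877

Answer: Price = 947.9809


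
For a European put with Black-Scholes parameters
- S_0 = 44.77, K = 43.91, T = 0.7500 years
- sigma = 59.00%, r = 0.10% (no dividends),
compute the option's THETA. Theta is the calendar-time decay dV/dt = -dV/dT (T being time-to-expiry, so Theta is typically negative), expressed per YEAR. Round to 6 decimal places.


d1 = 0.2949059920; d2 = -0.2160489962
phi(d1) = 0.3819661430; exp(-qT) = 1.0000000000; exp(-rT) = 0.9992502812
Theta = -S*exp(-qT)*phi(d1)*sigma/(2*sqrt(T)) + r*K*exp(-rT)*N(-d2) - q*S*exp(-qT)*N(-d1)
N(-d1) = 0.3840328472; N(-d2) = 0.5855252221; sqrt(T) = 0.8660254038
Term 1 = -44.7700 * 1.0000000000 * 0.3819661430 * 0.5900 / (2 * 0.8660254038) = -5.8250994987
Term 2 = 0.0010 * 43.9100 * 0.9992502812 * 0.5855252221 = 0.0256911369
Term 3 = 0 (no dividend yield, q = 0)
Theta = -5.8250994987 + (0.0256911369) + (0.0000000000) = -5.799408

Answer: Theta = -5.799408


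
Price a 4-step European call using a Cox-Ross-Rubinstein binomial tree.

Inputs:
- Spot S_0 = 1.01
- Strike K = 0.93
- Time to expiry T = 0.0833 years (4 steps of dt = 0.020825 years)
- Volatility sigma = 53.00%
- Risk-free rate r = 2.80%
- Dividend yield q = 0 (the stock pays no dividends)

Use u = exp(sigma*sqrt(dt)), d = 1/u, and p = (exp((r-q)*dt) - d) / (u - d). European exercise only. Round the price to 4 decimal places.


Answer: Price = V(0,0) = 0.1120

Derivation:
dt = T/N = 0.020825
u = exp(sigma*sqrt(dt)) = 1.079484; d = 1/u = 0.926368
p = (exp((r-q)*dt) - d) / (u - d) = 0.484698
Discount per step: exp(-r*dt) = 0.999417
Stock lattice S(k, i) with i counting down-moves:
  k=0: S(0,0) = 1.0100
  k=1: S(1,0) = 1.0903; S(1,1) = 0.9356
  k=2: S(2,0) = 1.1769; S(2,1) = 1.0100; S(2,2) = 0.8667
  k=3: S(3,0) = 1.2705; S(3,1) = 1.0903; S(3,2) = 0.9356; S(3,3) = 0.8029
  k=4: S(4,0) = 1.3715; S(4,1) = 1.1769; S(4,2) = 1.0100; S(4,3) = 0.8667; S(4,4) = 0.7438
Terminal payoffs V(N, i) = max(S_T - K, 0):
  V(4,0) = 0.441472; V(4,1) = 0.246940; V(4,2) = 0.080000; V(4,3) = 0.000000; V(4,4) = 0.000000
Backward induction: V(k, i) = exp(-r*dt) * [p * V(k+1, i) + (1-p) * V(k+1, i+1)].
  V(3,0) = exp(-r*dt) * [p*0.441472 + (1-p)*0.246940] = 0.341030
  V(3,1) = exp(-r*dt) * [p*0.246940 + (1-p)*0.080000] = 0.160821
  V(3,2) = exp(-r*dt) * [p*0.080000 + (1-p)*0.000000] = 0.038753
  V(3,3) = exp(-r*dt) * [p*0.000000 + (1-p)*0.000000] = 0.000000
  V(2,0) = exp(-r*dt) * [p*0.341030 + (1-p)*0.160821] = 0.248024
  V(2,1) = exp(-r*dt) * [p*0.160821 + (1-p)*0.038753] = 0.097862
  V(2,2) = exp(-r*dt) * [p*0.038753 + (1-p)*0.000000] = 0.018773
  V(1,0) = exp(-r*dt) * [p*0.248024 + (1-p)*0.097862] = 0.170546
  V(1,1) = exp(-r*dt) * [p*0.097862 + (1-p)*0.018773] = 0.057074
  V(0,0) = exp(-r*dt) * [p*0.170546 + (1-p)*0.057074] = 0.112008


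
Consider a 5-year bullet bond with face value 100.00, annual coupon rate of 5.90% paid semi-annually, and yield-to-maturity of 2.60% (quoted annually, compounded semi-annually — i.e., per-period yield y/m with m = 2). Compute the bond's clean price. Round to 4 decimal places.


Answer: Price = 115.3791

Derivation:
Coupon per period c = face * coupon_rate / m = 2.950000
Periods per year m = 2; per-period yield y/m = 0.013000
Number of cashflows N = 10
Cashflows (t years, CF_t, discount factor 1/(1+y/m)^(m*t), PV):
  t = 0.5000: CF_t = 2.950000, DF = 0.987167, PV = 2.912142
  t = 1.0000: CF_t = 2.950000, DF = 0.974498, PV = 2.874770
  t = 1.5000: CF_t = 2.950000, DF = 0.961992, PV = 2.837878
  t = 2.0000: CF_t = 2.950000, DF = 0.949647, PV = 2.801459
  t = 2.5000: CF_t = 2.950000, DF = 0.937460, PV = 2.765507
  t = 3.0000: CF_t = 2.950000, DF = 0.925429, PV = 2.730017
  t = 3.5000: CF_t = 2.950000, DF = 0.913553, PV = 2.694982
  t = 4.0000: CF_t = 2.950000, DF = 0.901829, PV = 2.660397
  t = 4.5000: CF_t = 2.950000, DF = 0.890256, PV = 2.626256
  t = 5.0000: CF_t = 102.950000, DF = 0.878831, PV = 90.475689
Price P = sum_t PV_t = 115.379096


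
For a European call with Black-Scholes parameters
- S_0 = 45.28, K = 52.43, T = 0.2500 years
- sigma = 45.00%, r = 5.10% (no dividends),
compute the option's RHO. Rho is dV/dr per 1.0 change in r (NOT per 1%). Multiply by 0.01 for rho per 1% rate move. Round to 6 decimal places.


Answer: Rho = 3.101335

Derivation:
d1 = -0.4824489453; d2 = -0.7074489453
phi(d1) = 0.3551137829; exp(-qT) = 1.0000000000; exp(-rT) = 0.9873309369
N(d2) = 0.2396437647
Rho = K*T*exp(-rT)*N(d2) = 52.4300 * 0.2500 * 0.9873309369 * 0.2396437647 = 3.101335


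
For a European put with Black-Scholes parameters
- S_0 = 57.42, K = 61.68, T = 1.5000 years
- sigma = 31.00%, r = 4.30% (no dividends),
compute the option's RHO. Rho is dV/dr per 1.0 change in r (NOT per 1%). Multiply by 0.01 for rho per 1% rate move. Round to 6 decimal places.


d1 = 0.1712218232; d2 = -0.2084490870
phi(d1) = 0.3931370542; exp(-qT) = 1.0000000000; exp(-rT) = 0.9375361143
N(-d2) = 0.5825608339
Rho = -K*T*exp(-rT)*N(-d2) = -61.6800 * 1.5000 * 0.9375361143 * 0.5825608339 = -50.531817

Answer: Rho = -50.531817


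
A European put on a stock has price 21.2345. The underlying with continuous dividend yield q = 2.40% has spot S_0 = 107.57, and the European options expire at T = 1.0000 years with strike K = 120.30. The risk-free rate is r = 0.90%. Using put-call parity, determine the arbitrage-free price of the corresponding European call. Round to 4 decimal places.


Answer: Call price = 7.0314

Derivation:
Put-call parity: C - P = S_0 * exp(-qT) - K * exp(-rT).
S_0 * exp(-qT) = 107.5700 * 0.97628571 = 105.01905380
K * exp(-rT) = 120.3000 * 0.99104038 = 119.22215757
C = P + S*exp(-qT) - K*exp(-rT)
C = 21.2345 + 105.01905380 - 119.22215757 = 7.0314


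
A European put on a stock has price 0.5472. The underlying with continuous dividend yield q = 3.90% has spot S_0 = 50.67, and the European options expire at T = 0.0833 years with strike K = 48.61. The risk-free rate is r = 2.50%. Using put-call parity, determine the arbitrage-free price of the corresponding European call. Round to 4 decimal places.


Answer: Call price = 2.5440

Derivation:
Put-call parity: C - P = S_0 * exp(-qT) - K * exp(-rT).
S_0 * exp(-qT) = 50.6700 * 0.99675657 = 50.50565547
K * exp(-rT) = 48.6100 * 0.99791967 = 48.50887501
C = P + S*exp(-qT) - K*exp(-rT)
C = 0.5472 + 50.50565547 - 48.50887501 = 2.5440


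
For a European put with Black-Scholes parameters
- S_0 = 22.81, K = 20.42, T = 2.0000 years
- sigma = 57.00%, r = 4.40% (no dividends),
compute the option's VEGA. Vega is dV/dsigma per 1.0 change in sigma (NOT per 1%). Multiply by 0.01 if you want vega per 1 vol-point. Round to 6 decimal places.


d1 = 0.6495262368; d2 = -0.1565754937
phi(d1) = 0.3230717968; exp(-qT) = 1.0000000000; exp(-rT) = 0.9157608767
Vega = S * exp(-qT) * phi(d1) * sqrt(T) = 22.8100 * 1.0000000000 * 0.3230717968 * 1.4142135624 = 10.421718

Answer: Vega = 10.421718


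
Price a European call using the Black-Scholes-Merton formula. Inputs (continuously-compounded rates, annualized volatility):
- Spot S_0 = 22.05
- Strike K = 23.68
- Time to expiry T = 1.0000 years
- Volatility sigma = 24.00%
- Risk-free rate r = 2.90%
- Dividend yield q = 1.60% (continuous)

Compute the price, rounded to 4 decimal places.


d1 = (ln(S/K) + (r - q + 0.5*sigma^2) * T) / (sigma * sqrt(T)) = -0.12299253
d2 = d1 - sigma * sqrt(T) = -0.36299253
exp(-rT) = 0.97141646; exp(-qT) = 0.98412732
C = S_0 * exp(-qT) * N(d1) - K * exp(-rT) * N(d2)
N(d1) = 0.45105651; N(d2) = 0.35830523
C = 22.0500 * 0.98412732 * 0.45105651 - 23.6800 * 0.97141646 * 0.35830523 = 1.5458

Answer: Price = 1.5458


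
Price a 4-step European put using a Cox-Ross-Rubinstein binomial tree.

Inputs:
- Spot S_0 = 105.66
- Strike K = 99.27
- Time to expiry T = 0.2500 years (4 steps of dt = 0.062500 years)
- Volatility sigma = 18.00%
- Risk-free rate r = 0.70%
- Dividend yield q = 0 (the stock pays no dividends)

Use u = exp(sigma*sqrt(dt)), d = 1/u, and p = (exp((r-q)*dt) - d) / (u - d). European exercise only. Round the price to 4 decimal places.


dt = T/N = 0.062500
u = exp(sigma*sqrt(dt)) = 1.046028; d = 1/u = 0.955997
p = (exp((r-q)*dt) - d) / (u - d) = 0.493612
Discount per step: exp(-r*dt) = 0.999563
Stock lattice S(k, i) with i counting down-moves:
  k=0: S(0,0) = 105.6600
  k=1: S(1,0) = 110.5233; S(1,1) = 101.0107
  k=2: S(2,0) = 115.6105; S(2,1) = 105.6600; S(2,2) = 96.5660
  k=3: S(3,0) = 120.9318; S(3,1) = 110.5233; S(3,2) = 101.0107; S(3,3) = 92.3168
  k=4: S(4,0) = 126.4980; S(4,1) = 115.6105; S(4,2) = 105.6600; S(4,3) = 96.5660; S(4,4) = 88.2547
Terminal payoffs V(N, i) = max(K - S_T, 0):
  V(4,0) = 0.000000; V(4,1) = 0.000000; V(4,2) = 0.000000; V(4,3) = 2.704031; V(4,4) = 11.015349
Backward induction: V(k, i) = exp(-r*dt) * [p * V(k+1, i) + (1-p) * V(k+1, i+1)].
  V(3,0) = exp(-r*dt) * [p*0.000000 + (1-p)*0.000000] = 0.000000
  V(3,1) = exp(-r*dt) * [p*0.000000 + (1-p)*0.000000] = 0.000000
  V(3,2) = exp(-r*dt) * [p*0.000000 + (1-p)*2.704031] = 1.368689
  V(3,3) = exp(-r*dt) * [p*2.704031 + (1-p)*11.015349] = 6.909756
  V(2,0) = exp(-r*dt) * [p*0.000000 + (1-p)*0.000000] = 0.000000
  V(2,1) = exp(-r*dt) * [p*0.000000 + (1-p)*1.368689] = 0.692784
  V(2,2) = exp(-r*dt) * [p*1.368689 + (1-p)*6.909756] = 4.172790
  V(1,0) = exp(-r*dt) * [p*0.000000 + (1-p)*0.692784] = 0.350664
  V(1,1) = exp(-r*dt) * [p*0.692784 + (1-p)*4.172790] = 2.453942
  V(0,0) = exp(-r*dt) * [p*0.350664 + (1-p)*2.453942] = 1.415118

Answer: Price = V(0,0) = 1.4151


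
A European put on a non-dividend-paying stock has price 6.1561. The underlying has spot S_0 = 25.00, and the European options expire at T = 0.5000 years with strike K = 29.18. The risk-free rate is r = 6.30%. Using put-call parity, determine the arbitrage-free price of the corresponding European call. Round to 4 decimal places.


Put-call parity: C - P = S_0 * exp(-qT) - K * exp(-rT).
S_0 * exp(-qT) = 25.0000 * 1.00000000 = 25.00000000
K * exp(-rT) = 29.1800 * 0.96899096 = 28.27515611
C = P + S*exp(-qT) - K*exp(-rT)
C = 6.1561 + 25.00000000 - 28.27515611 = 2.8809

Answer: Call price = 2.8809


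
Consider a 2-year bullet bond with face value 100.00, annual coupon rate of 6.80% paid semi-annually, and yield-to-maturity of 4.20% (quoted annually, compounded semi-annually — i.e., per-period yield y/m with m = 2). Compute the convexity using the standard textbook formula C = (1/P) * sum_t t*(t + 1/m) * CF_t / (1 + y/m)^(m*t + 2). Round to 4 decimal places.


Coupon per period c = face * coupon_rate / m = 3.400000
Periods per year m = 2; per-period yield y/m = 0.021000
Number of cashflows N = 4
Cashflows (t years, CF_t, discount factor 1/(1+y/m)^(m*t), PV):
  t = 0.5000: CF_t = 3.400000, DF = 0.979432, PV = 3.330069
  t = 1.0000: CF_t = 3.400000, DF = 0.959287, PV = 3.261575
  t = 1.5000: CF_t = 3.400000, DF = 0.939556, PV = 3.194491
  t = 2.0000: CF_t = 103.400000, DF = 0.920231, PV = 95.151923
Price P = sum_t PV_t = 104.938058
Convexity numerator sum_t t*(t + 1/m) * CF_t / (1+y/m)^(m*t + 2):
  t = 0.5000: term = 1.597246
  t = 1.0000: term = 4.693180
  t = 1.5000: term = 9.193301
  t = 2.0000: term = 456.389969
Convexity = (1/P) * sum = 471.873695 / 104.938058 = 4.496688

Answer: Convexity = 4.4967


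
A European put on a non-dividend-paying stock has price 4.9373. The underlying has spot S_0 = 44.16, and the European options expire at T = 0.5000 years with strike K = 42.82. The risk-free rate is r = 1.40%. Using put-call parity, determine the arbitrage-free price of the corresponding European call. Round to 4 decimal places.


Put-call parity: C - P = S_0 * exp(-qT) - K * exp(-rT).
S_0 * exp(-qT) = 44.1600 * 1.00000000 = 44.16000000
K * exp(-rT) = 42.8200 * 0.99302444 = 42.52130665
C = P + S*exp(-qT) - K*exp(-rT)
C = 4.9373 + 44.16000000 - 42.52130665 = 6.5760

Answer: Call price = 6.5760


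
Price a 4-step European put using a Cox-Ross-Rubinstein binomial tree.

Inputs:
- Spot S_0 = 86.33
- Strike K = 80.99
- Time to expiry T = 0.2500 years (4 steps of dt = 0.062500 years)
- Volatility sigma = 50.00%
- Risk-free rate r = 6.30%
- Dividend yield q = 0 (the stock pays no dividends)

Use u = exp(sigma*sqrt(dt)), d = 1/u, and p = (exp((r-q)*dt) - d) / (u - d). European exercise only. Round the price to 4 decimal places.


Answer: Price = V(0,0) = 5.5842

Derivation:
dt = T/N = 0.062500
u = exp(sigma*sqrt(dt)) = 1.133148; d = 1/u = 0.882497
p = (exp((r-q)*dt) - d) / (u - d) = 0.484531
Discount per step: exp(-r*dt) = 0.996070
Stock lattice S(k, i) with i counting down-moves:
  k=0: S(0,0) = 86.3300
  k=1: S(1,0) = 97.8247; S(1,1) = 76.1860
  k=2: S(2,0) = 110.8499; S(2,1) = 86.3300; S(2,2) = 67.2339
  k=3: S(3,0) = 125.6094; S(3,1) = 97.8247; S(3,2) = 76.1860; S(3,3) = 59.3337
  k=4: S(4,0) = 142.3341; S(4,1) = 110.8499; S(4,2) = 86.3300; S(4,3) = 67.2339; S(4,4) = 52.3618
Terminal payoffs V(N, i) = max(K - S_T, 0):
  V(4,0) = 0.000000; V(4,1) = 0.000000; V(4,2) = 0.000000; V(4,3) = 13.756128; V(4,4) = 28.628208
Backward induction: V(k, i) = exp(-r*dt) * [p * V(k+1, i) + (1-p) * V(k+1, i+1)].
  V(3,0) = exp(-r*dt) * [p*0.000000 + (1-p)*0.000000] = 0.000000
  V(3,1) = exp(-r*dt) * [p*0.000000 + (1-p)*0.000000] = 0.000000
  V(3,2) = exp(-r*dt) * [p*0.000000 + (1-p)*13.756128] = 7.062997
  V(3,3) = exp(-r*dt) * [p*13.756128 + (1-p)*28.628208] = 21.338045
  V(2,0) = exp(-r*dt) * [p*0.000000 + (1-p)*0.000000] = 0.000000
  V(2,1) = exp(-r*dt) * [p*0.000000 + (1-p)*7.062997] = 3.626451
  V(2,2) = exp(-r*dt) * [p*7.062997 + (1-p)*21.338045] = 14.364675
  V(1,0) = exp(-r*dt) * [p*0.000000 + (1-p)*3.626451] = 1.861978
  V(1,1) = exp(-r*dt) * [p*3.626451 + (1-p)*14.364675] = 9.125673
  V(0,0) = exp(-r*dt) * [p*1.861978 + (1-p)*9.125673] = 5.584159


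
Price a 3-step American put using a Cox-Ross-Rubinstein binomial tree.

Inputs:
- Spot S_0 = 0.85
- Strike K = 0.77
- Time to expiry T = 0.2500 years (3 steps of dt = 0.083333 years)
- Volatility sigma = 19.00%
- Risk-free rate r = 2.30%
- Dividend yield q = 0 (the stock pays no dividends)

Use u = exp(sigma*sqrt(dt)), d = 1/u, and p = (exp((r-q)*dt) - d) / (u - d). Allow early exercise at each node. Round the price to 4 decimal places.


dt = T/N = 0.083333
u = exp(sigma*sqrt(dt)) = 1.056380; d = 1/u = 0.946629
p = (exp((r-q)*dt) - d) / (u - d) = 0.503772
Discount per step: exp(-r*dt) = 0.998085
Stock lattice S(k, i) with i counting down-moves:
  k=0: S(0,0) = 0.8500
  k=1: S(1,0) = 0.8979; S(1,1) = 0.8046
  k=2: S(2,0) = 0.9485; S(2,1) = 0.8500; S(2,2) = 0.7617
  k=3: S(3,0) = 1.0020; S(3,1) = 0.8979; S(3,2) = 0.8046; S(3,3) = 0.7210
Terminal payoffs V(N, i) = max(K - S_T, 0):
  V(3,0) = 0.000000; V(3,1) = 0.000000; V(3,2) = 0.000000; V(3,3) = 0.048962
Backward induction: V(k, i) = exp(-r*dt) * [p * V(k+1, i) + (1-p) * V(k+1, i+1)]; then take max(V_cont, immediate exercise) for American.
  V(2,0) = exp(-r*dt) * [p*0.000000 + (1-p)*0.000000] = 0.000000; exercise = 0.000000; V(2,0) = max -> 0.000000
  V(2,1) = exp(-r*dt) * [p*0.000000 + (1-p)*0.000000] = 0.000000; exercise = 0.000000; V(2,1) = max -> 0.000000
  V(2,2) = exp(-r*dt) * [p*0.000000 + (1-p)*0.048962] = 0.024250; exercise = 0.008310; V(2,2) = max -> 0.024250
  V(1,0) = exp(-r*dt) * [p*0.000000 + (1-p)*0.000000] = 0.000000; exercise = 0.000000; V(1,0) = max -> 0.000000
  V(1,1) = exp(-r*dt) * [p*0.000000 + (1-p)*0.024250] = 0.012010; exercise = 0.000000; V(1,1) = max -> 0.012010
  V(0,0) = exp(-r*dt) * [p*0.000000 + (1-p)*0.012010] = 0.005949; exercise = 0.000000; V(0,0) = max -> 0.005949

Answer: Price = V(0,0) = 0.0059


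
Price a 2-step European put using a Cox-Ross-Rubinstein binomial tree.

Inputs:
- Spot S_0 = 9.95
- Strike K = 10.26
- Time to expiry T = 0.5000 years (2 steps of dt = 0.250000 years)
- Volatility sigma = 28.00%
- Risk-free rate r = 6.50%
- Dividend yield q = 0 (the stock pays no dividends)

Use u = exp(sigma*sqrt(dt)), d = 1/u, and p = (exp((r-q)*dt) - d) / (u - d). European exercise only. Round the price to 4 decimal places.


Answer: Price = V(0,0) = 0.7522

Derivation:
dt = T/N = 0.250000
u = exp(sigma*sqrt(dt)) = 1.150274; d = 1/u = 0.869358
p = (exp((r-q)*dt) - d) / (u - d) = 0.523376
Discount per step: exp(-r*dt) = 0.983881
Stock lattice S(k, i) with i counting down-moves:
  k=0: S(0,0) = 9.9500
  k=1: S(1,0) = 11.4452; S(1,1) = 8.6501
  k=2: S(2,0) = 13.1651; S(2,1) = 9.9500; S(2,2) = 7.5200
Terminal payoffs V(N, i) = max(K - S_T, 0):
  V(2,0) = 0.000000; V(2,1) = 0.310000; V(2,2) = 2.739952
Backward induction: V(k, i) = exp(-r*dt) * [p * V(k+1, i) + (1-p) * V(k+1, i+1)].
  V(1,0) = exp(-r*dt) * [p*0.000000 + (1-p)*0.310000] = 0.145372
  V(1,1) = exp(-r*dt) * [p*0.310000 + (1-p)*2.739952] = 1.444508
  V(0,0) = exp(-r*dt) * [p*0.145372 + (1-p)*1.444508] = 0.752247


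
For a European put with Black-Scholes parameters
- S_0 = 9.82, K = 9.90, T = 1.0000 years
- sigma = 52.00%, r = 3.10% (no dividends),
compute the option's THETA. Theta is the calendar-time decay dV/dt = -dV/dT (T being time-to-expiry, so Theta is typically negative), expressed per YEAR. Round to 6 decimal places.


d1 = 0.3040122408; d2 = -0.2159877592
phi(d1) = 0.3809259596; exp(-qT) = 1.0000000000; exp(-rT) = 0.9694755731
Theta = -S*exp(-qT)*phi(d1)*sigma/(2*sqrt(T)) + r*K*exp(-rT)*N(-d2) - q*S*exp(-qT)*N(-d1)
N(-d1) = 0.3805592827; N(-d2) = 0.5855013554; sqrt(T) = 1.0000000000
Term 1 = -9.8200 * 1.0000000000 * 0.3809259596 * 0.5200 / (2 * 1.0000000000) = -0.9725801601
Term 2 = 0.0310 * 9.9000 * 0.9694755731 * 0.5855013554 = 0.1742054205
Term 3 = 0 (no dividend yield, q = 0)
Theta = -0.9725801601 + (0.1742054205) + (0.0000000000) = -0.798375

Answer: Theta = -0.798375


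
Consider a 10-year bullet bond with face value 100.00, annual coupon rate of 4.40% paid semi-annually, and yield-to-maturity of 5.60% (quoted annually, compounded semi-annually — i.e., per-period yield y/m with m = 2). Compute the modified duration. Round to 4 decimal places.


Coupon per period c = face * coupon_rate / m = 2.200000
Periods per year m = 2; per-period yield y/m = 0.028000
Number of cashflows N = 20
Cashflows (t years, CF_t, discount factor 1/(1+y/m)^(m*t), PV):
  t = 0.5000: CF_t = 2.200000, DF = 0.972763, PV = 2.140078
  t = 1.0000: CF_t = 2.200000, DF = 0.946267, PV = 2.081788
  t = 1.5000: CF_t = 2.200000, DF = 0.920493, PV = 2.025085
  t = 2.0000: CF_t = 2.200000, DF = 0.895422, PV = 1.969927
  t = 2.5000: CF_t = 2.200000, DF = 0.871033, PV = 1.916272
  t = 3.0000: CF_t = 2.200000, DF = 0.847308, PV = 1.864078
  t = 3.5000: CF_t = 2.200000, DF = 0.824230, PV = 1.813305
  t = 4.0000: CF_t = 2.200000, DF = 0.801780, PV = 1.763915
  t = 4.5000: CF_t = 2.200000, DF = 0.779941, PV = 1.715871
  t = 5.0000: CF_t = 2.200000, DF = 0.758698, PV = 1.669135
  t = 5.5000: CF_t = 2.200000, DF = 0.738033, PV = 1.623672
  t = 6.0000: CF_t = 2.200000, DF = 0.717931, PV = 1.579448
  t = 6.5000: CF_t = 2.200000, DF = 0.698376, PV = 1.536428
  t = 7.0000: CF_t = 2.200000, DF = 0.679354, PV = 1.494580
  t = 7.5000: CF_t = 2.200000, DF = 0.660851, PV = 1.453871
  t = 8.0000: CF_t = 2.200000, DF = 0.642851, PV = 1.414272
  t = 8.5000: CF_t = 2.200000, DF = 0.625341, PV = 1.375751
  t = 9.0000: CF_t = 2.200000, DF = 0.608309, PV = 1.338279
  t = 9.5000: CF_t = 2.200000, DF = 0.591740, PV = 1.301828
  t = 10.0000: CF_t = 102.200000, DF = 0.575622, PV = 58.828612
Price P = sum_t PV_t = 90.906195
First compute Macaulay numerator sum_t t * PV_t:
  t * PV_t at t = 0.5000: 1.070039
  t * PV_t at t = 1.0000: 2.081788
  t * PV_t at t = 1.5000: 3.037628
  t * PV_t at t = 2.0000: 3.939855
  t * PV_t at t = 2.5000: 4.790679
  t * PV_t at t = 3.0000: 5.592233
  t * PV_t at t = 3.5000: 6.346568
  t * PV_t at t = 4.0000: 7.055662
  t * PV_t at t = 4.5000: 7.721420
  t * PV_t at t = 5.0000: 8.345676
  t * PV_t at t = 5.5000: 8.930198
  t * PV_t at t = 6.0000: 9.476687
  t * PV_t at t = 6.5000: 9.986781
  t * PV_t at t = 7.0000: 10.462058
  t * PV_t at t = 7.5000: 10.904035
  t * PV_t at t = 8.0000: 11.314173
  t * PV_t at t = 8.5000: 11.693881
  t * PV_t at t = 9.0000: 12.044510
  t * PV_t at t = 9.5000: 12.367363
  t * PV_t at t = 10.0000: 588.286121
Macaulay duration D = 735.447355 / 90.906195 = 8.090179
Modified duration = D / (1 + y/m) = 8.090179 / (1 + 0.028000) = 7.869824

Answer: Modified duration = 7.8698


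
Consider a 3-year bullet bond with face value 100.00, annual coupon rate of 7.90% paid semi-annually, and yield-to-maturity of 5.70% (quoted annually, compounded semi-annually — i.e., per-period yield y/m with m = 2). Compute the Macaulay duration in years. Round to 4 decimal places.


Answer: Macaulay duration = 2.7381 years

Derivation:
Coupon per period c = face * coupon_rate / m = 3.950000
Periods per year m = 2; per-period yield y/m = 0.028500
Number of cashflows N = 6
Cashflows (t years, CF_t, discount factor 1/(1+y/m)^(m*t), PV):
  t = 0.5000: CF_t = 3.950000, DF = 0.972290, PV = 3.840544
  t = 1.0000: CF_t = 3.950000, DF = 0.945347, PV = 3.734122
  t = 1.5000: CF_t = 3.950000, DF = 0.919152, PV = 3.630649
  t = 2.0000: CF_t = 3.950000, DF = 0.893682, PV = 3.530042
  t = 2.5000: CF_t = 3.950000, DF = 0.868917, PV = 3.432224
  t = 3.0000: CF_t = 103.950000, DF = 0.844840, PV = 87.821069
Price P = sum_t PV_t = 105.988650
Macaulay numerator sum_t t * PV_t:
  t * PV_t at t = 0.5000: 1.920272
  t * PV_t at t = 1.0000: 3.734122
  t * PV_t at t = 1.5000: 5.445973
  t * PV_t at t = 2.0000: 7.060085
  t * PV_t at t = 2.5000: 8.580560
  t * PV_t at t = 3.0000: 263.463206
Macaulay duration D = (sum_t t * PV_t) / P = 290.204217 / 105.988650 = 2.738069


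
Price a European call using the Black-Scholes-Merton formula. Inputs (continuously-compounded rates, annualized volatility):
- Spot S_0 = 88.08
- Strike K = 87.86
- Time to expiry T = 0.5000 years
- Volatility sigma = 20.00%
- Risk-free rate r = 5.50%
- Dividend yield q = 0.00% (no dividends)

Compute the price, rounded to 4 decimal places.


d1 = (ln(S/K) + (r - q + 0.5*sigma^2) * T) / (sigma * sqrt(T)) = 0.28284875
d2 = d1 - sigma * sqrt(T) = 0.14142739
exp(-rT) = 0.97287468; exp(-qT) = 1.00000000
C = S_0 * exp(-qT) * N(d1) - K * exp(-rT) * N(d2)
N(d1) = 0.61135361; N(d2) = 0.55623384
C = 88.0800 * 1.00000000 * 0.61135361 - 87.8600 * 0.97287468 * 0.55623384 = 6.3030

Answer: Price = 6.3030


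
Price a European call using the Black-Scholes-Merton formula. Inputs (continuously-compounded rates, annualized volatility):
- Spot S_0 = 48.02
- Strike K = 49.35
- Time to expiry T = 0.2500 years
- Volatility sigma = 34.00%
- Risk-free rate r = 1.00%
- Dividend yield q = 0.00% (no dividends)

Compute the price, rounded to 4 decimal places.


Answer: Price = 2.7252

Derivation:
d1 = (ln(S/K) + (r - q + 0.5*sigma^2) * T) / (sigma * sqrt(T)) = -0.06100103
d2 = d1 - sigma * sqrt(T) = -0.23100103
exp(-rT) = 0.99750312; exp(-qT) = 1.00000000
C = S_0 * exp(-qT) * N(d1) - K * exp(-rT) * N(d2)
N(d1) = 0.47567919; N(d2) = 0.40865700
C = 48.0200 * 1.00000000 * 0.47567919 - 49.3500 * 0.99750312 * 0.40865700 = 2.7252


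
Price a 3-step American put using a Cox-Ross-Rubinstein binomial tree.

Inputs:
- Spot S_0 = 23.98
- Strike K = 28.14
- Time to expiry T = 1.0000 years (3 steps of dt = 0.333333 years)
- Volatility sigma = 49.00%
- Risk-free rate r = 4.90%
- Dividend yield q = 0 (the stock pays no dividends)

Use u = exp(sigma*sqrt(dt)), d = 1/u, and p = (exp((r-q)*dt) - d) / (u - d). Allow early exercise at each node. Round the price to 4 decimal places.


Answer: Price = V(0,0) = 6.6998

Derivation:
dt = T/N = 0.333333
u = exp(sigma*sqrt(dt)) = 1.326975; d = 1/u = 0.753594
p = (exp((r-q)*dt) - d) / (u - d) = 0.458462
Discount per step: exp(-r*dt) = 0.983799
Stock lattice S(k, i) with i counting down-moves:
  k=0: S(0,0) = 23.9800
  k=1: S(1,0) = 31.8209; S(1,1) = 18.0712
  k=2: S(2,0) = 42.2255; S(2,1) = 23.9800; S(2,2) = 13.6183
  k=3: S(3,0) = 56.0321; S(3,1) = 31.8209; S(3,2) = 18.0712; S(3,3) = 10.2627
Terminal payoffs V(N, i) = max(K - S_T, 0):
  V(3,0) = 0.000000; V(3,1) = 0.000000; V(3,2) = 10.068818; V(3,3) = 17.877307
Backward induction: V(k, i) = exp(-r*dt) * [p * V(k+1, i) + (1-p) * V(k+1, i+1)]; then take max(V_cont, immediate exercise) for American.
  V(2,0) = exp(-r*dt) * [p*0.000000 + (1-p)*0.000000] = 0.000000; exercise = 0.000000; V(2,0) = max -> 0.000000
  V(2,1) = exp(-r*dt) * [p*0.000000 + (1-p)*10.068818] = 5.364306; exercise = 4.160000; V(2,1) = max -> 5.364306
  V(2,2) = exp(-r*dt) * [p*10.068818 + (1-p)*17.877307] = 14.065780; exercise = 14.521667; V(2,2) = max -> 14.521667
  V(1,0) = exp(-r*dt) * [p*0.000000 + (1-p)*5.364306] = 2.857911; exercise = 0.000000; V(1,0) = max -> 2.857911
  V(1,1) = exp(-r*dt) * [p*5.364306 + (1-p)*14.521667] = 10.156116; exercise = 10.068818; V(1,1) = max -> 10.156116
  V(0,0) = exp(-r*dt) * [p*2.857911 + (1-p)*10.156116] = 6.699833; exercise = 4.160000; V(0,0) = max -> 6.699833


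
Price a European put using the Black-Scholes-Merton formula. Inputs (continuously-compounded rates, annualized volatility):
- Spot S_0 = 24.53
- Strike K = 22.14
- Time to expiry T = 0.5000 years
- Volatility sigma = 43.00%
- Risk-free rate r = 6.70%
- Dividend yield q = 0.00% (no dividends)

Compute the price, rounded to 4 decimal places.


d1 = (ln(S/K) + (r - q + 0.5*sigma^2) * T) / (sigma * sqrt(T)) = 0.59935006
d2 = d1 - sigma * sqrt(T) = 0.29529414
exp(-rT) = 0.96705491; exp(-qT) = 1.00000000
P = K * exp(-rT) * N(-d2) - S_0 * exp(-qT) * N(-d1)
N(-d1) = 0.27446974; N(-d2) = 0.38388460
P = 22.1400 * 0.96705491 * 0.38388460 - 24.5300 * 1.00000000 * 0.27446974 = 1.4865

Answer: Price = 1.4865


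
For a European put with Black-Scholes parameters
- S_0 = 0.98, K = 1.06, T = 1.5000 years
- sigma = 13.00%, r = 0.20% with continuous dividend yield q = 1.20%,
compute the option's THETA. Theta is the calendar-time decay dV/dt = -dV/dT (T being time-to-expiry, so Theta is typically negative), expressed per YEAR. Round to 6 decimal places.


Answer: Theta = -0.024354

Derivation:
d1 = -0.5074627712; d2 = -0.6666796045
phi(d1) = 0.3507443160; exp(-qT) = 0.9821610324; exp(-rT) = 0.9970044955
Theta = -S*exp(-qT)*phi(d1)*sigma/(2*sqrt(T)) + r*K*exp(-rT)*N(-d2) - q*S*exp(-qT)*N(-d1)
N(-d1) = 0.6940849241; N(-d2) = 0.7475115954; sqrt(T) = 1.2247448714
Term 1 = -0.9800 * 0.9821610324 * 0.3507443160 * 0.1300 / (2 * 1.2247448714) = -0.0179170763
Term 2 = 0.0020 * 1.0600 * 0.9970044955 * 0.7475115954 = 0.0015799775
Term 3 = -0.0120 * 0.9800 * 0.9821610324 * 0.6940849241 = -0.0080168292
Theta = -0.0179170763 + (0.0015799775) + (-0.0080168292) = -0.024354


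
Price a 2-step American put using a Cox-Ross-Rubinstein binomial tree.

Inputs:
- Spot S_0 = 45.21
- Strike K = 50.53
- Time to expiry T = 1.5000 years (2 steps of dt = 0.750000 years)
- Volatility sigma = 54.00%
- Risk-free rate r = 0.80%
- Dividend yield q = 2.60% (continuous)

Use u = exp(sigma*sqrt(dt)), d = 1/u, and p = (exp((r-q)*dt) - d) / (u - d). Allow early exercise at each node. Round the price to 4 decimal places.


Answer: Price = V(0,0) = 15.2572

Derivation:
dt = T/N = 0.750000
u = exp(sigma*sqrt(dt)) = 1.596245; d = 1/u = 0.626470
p = (exp((r-q)*dt) - d) / (u - d) = 0.371345
Discount per step: exp(-r*dt) = 0.994018
Stock lattice S(k, i) with i counting down-moves:
  k=0: S(0,0) = 45.2100
  k=1: S(1,0) = 72.1662; S(1,1) = 28.3227
  k=2: S(2,0) = 115.1949; S(2,1) = 45.2100; S(2,2) = 17.7434
Terminal payoffs V(N, i) = max(K - S_T, 0):
  V(2,0) = 0.000000; V(2,1) = 5.320000; V(2,2) = 32.786649
Backward induction: V(k, i) = exp(-r*dt) * [p * V(k+1, i) + (1-p) * V(k+1, i+1)]; then take max(V_cont, immediate exercise) for American.
  V(1,0) = exp(-r*dt) * [p*0.000000 + (1-p)*5.320000] = 3.324441; exercise = 0.000000; V(1,0) = max -> 3.324441
  V(1,1) = exp(-r*dt) * [p*5.320000 + (1-p)*32.786649] = 22.451943; exercise = 22.207272; V(1,1) = max -> 22.451943
  V(0,0) = exp(-r*dt) * [p*3.324441 + (1-p)*22.451943] = 15.257232; exercise = 5.320000; V(0,0) = max -> 15.257232
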